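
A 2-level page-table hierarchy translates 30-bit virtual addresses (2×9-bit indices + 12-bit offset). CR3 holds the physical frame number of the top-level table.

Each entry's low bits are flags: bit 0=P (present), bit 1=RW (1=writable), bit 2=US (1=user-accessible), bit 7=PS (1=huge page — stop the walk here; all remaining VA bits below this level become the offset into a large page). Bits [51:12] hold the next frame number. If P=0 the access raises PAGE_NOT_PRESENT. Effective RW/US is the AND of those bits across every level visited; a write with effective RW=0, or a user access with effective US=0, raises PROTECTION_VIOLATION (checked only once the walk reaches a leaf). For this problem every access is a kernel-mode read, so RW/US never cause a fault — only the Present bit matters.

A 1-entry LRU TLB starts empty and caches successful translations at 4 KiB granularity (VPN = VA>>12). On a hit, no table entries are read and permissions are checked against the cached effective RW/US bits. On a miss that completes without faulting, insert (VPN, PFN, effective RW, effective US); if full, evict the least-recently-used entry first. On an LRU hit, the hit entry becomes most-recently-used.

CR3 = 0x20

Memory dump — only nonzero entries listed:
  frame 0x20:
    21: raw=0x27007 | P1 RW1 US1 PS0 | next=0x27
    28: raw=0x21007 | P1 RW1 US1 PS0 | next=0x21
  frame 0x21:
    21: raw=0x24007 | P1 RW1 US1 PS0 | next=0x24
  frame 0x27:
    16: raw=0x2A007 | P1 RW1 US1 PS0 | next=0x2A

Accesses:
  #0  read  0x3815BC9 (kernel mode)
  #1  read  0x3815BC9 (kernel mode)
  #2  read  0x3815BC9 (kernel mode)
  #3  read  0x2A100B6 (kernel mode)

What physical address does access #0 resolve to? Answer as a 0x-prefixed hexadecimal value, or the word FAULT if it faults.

Trace:
#0 VA=0x3815BC9 (r,kernel):
  L0: frame=0x20 idx=28 entry=0x21007 [P=1 RW=1 US=1 PS=0]
  L1: frame=0x21 idx=21 entry=0x24007 [P=1 RW=1 US=1 PS=0]
  ✓ 0x24BC9  — 2 lookups
#1 VA=0x3815BC9 (r,kernel):
  TLB hit vpn=0x3815 → PA=0x24BC9
#2 VA=0x3815BC9 (r,kernel):
  TLB hit vpn=0x3815 → PA=0x24BC9
#3 VA=0x2A100B6 (r,kernel):
  L0: frame=0x20 idx=21 entry=0x27007 [P=1 RW=1 US=1 PS=0]
  L1: frame=0x27 idx=16 entry=0x2A007 [P=1 RW=1 US=1 PS=0]
  ✓ 0x2A0B6  — 2 lookups

Access #0 PA: 0x24BC9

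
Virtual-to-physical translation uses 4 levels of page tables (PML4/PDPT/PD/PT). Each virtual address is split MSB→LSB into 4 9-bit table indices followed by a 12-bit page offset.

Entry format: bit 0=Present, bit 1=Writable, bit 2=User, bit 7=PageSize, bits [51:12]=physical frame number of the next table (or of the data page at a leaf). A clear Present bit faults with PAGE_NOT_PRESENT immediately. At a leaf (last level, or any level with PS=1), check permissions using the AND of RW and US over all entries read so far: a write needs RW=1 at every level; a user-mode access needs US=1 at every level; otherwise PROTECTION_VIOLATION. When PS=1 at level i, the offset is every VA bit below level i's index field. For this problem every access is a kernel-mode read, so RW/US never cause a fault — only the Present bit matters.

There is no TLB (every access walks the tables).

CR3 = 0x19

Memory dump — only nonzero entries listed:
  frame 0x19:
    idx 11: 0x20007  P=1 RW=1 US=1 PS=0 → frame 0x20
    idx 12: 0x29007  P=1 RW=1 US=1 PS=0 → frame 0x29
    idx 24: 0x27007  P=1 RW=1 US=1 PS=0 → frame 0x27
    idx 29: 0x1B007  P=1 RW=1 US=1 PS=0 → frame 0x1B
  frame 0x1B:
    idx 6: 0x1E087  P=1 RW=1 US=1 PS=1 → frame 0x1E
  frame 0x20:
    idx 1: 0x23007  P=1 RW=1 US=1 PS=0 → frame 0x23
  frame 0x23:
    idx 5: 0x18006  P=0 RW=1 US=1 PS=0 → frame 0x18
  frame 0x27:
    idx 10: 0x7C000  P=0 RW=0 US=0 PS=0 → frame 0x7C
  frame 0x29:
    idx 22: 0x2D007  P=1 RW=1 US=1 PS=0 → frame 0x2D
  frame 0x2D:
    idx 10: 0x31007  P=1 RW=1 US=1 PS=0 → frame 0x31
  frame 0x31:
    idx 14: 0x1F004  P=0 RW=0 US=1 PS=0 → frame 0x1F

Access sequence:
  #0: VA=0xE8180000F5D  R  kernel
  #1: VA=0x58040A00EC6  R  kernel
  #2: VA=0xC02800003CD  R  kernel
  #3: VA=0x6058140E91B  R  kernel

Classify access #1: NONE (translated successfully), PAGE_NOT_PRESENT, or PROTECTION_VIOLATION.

Per-access translation:
#0 VA=0xE8180000F5D (r,kernel):
  L0 @0x19[29] → 0x1B007  P=1,RW=1,US=1,PS=0
  L1 @0x1B[6] → 0x1E087  P=1,RW=1,US=1,PS=1
  ⇒ phys 0x1EF5D (huge @L1)  [2 reads]
#1 VA=0x58040A00EC6 (r,kernel):
  L0 @0x19[11] → 0x20007  P=1,RW=1,US=1,PS=0
  L1 @0x20[1] → 0x23007  P=1,RW=1,US=1,PS=0
  L2 @0x23[5] → 0x18006  P=0,RW=1,US=1,PS=0
  ✗ PAGE_NOT_PRESENT  [3 reads]
#2 VA=0xC02800003CD (r,kernel):
  L0 @0x19[24] → 0x27007  P=1,RW=1,US=1,PS=0
  L1 @0x27[10] → 0x7C000  P=0,RW=0,US=0,PS=0
  ✗ PAGE_NOT_PRESENT  [2 reads]
#3 VA=0x6058140E91B (r,kernel):
  L0 @0x19[12] → 0x29007  P=1,RW=1,US=1,PS=0
  L1 @0x29[22] → 0x2D007  P=1,RW=1,US=1,PS=0
  L2 @0x2D[10] → 0x31007  P=1,RW=1,US=1,PS=0
  L3 @0x31[14] → 0x1F004  P=0,RW=0,US=1,PS=0
  ✗ PAGE_NOT_PRESENT  [4 reads]

Access #1 fault: PAGE_NOT_PRESENT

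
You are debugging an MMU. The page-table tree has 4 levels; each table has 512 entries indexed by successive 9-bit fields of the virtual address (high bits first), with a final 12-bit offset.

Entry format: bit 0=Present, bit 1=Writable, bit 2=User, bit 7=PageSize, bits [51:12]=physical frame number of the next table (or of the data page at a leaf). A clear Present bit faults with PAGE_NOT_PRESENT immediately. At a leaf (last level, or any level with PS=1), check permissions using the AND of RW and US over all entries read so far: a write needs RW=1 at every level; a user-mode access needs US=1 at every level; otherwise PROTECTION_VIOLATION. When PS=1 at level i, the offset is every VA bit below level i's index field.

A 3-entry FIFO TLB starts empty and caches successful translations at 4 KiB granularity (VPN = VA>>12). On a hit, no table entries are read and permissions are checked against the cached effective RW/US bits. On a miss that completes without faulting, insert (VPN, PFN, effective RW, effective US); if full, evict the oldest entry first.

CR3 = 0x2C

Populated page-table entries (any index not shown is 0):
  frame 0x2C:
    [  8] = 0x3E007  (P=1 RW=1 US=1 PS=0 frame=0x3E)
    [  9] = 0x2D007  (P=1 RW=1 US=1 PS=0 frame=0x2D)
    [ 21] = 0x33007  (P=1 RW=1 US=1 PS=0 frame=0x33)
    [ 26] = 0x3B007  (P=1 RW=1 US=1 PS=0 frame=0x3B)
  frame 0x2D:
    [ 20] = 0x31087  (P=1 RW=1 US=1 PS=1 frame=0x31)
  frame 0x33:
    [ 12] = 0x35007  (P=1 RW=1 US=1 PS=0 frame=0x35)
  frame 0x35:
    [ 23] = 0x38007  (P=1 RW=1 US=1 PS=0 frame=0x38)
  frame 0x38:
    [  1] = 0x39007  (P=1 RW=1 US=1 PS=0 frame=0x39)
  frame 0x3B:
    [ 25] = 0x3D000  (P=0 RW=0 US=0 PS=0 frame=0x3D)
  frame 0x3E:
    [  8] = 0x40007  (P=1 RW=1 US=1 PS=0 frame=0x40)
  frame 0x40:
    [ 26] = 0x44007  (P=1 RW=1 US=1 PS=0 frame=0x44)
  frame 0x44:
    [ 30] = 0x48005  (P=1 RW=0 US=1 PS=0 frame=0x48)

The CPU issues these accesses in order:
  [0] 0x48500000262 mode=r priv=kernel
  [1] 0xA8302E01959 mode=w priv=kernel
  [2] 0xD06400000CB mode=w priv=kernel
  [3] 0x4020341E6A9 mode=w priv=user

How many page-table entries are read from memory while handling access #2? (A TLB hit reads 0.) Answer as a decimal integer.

Walk each access:
#0 VA=0x48500000262 (r,kernel):
  lvl0: tbl 0x2C, slot 9 ⇒ 0x2D007 (P1/RW1/US1/PS0)
  lvl1: tbl 0x2D, slot 20 ⇒ 0x31087 (P1/RW1/US1/PS1)
  ⇒ phys 0x31262 (huge @L1)  [2 reads]
#1 VA=0xA8302E01959 (w,kernel):
  lvl0: tbl 0x2C, slot 21 ⇒ 0x33007 (P1/RW1/US1/PS0)
  lvl1: tbl 0x33, slot 12 ⇒ 0x35007 (P1/RW1/US1/PS0)
  lvl2: tbl 0x35, slot 23 ⇒ 0x38007 (P1/RW1/US1/PS0)
  lvl3: tbl 0x38, slot 1 ⇒ 0x39007 (P1/RW1/US1/PS0)
  ⇒ phys 0x39959  [4 reads]
#2 VA=0xD06400000CB (w,kernel):
  lvl0: tbl 0x2C, slot 26 ⇒ 0x3B007 (P1/RW1/US1/PS0)
  lvl1: tbl 0x3B, slot 25 ⇒ 0x3D000 (P0/RW0/US0/PS0)
  → PAGE_NOT_PRESENT  (2 entries read)
#3 VA=0x4020341E6A9 (w,user):
  lvl0: tbl 0x2C, slot 8 ⇒ 0x3E007 (P1/RW1/US1/PS0)
  lvl1: tbl 0x3E, slot 8 ⇒ 0x40007 (P1/RW1/US1/PS0)
  lvl2: tbl 0x40, slot 26 ⇒ 0x44007 (P1/RW1/US1/PS0)
  lvl3: tbl 0x44, slot 30 ⇒ 0x48005 (P1/RW0/US1/PS0)
  → PROTECTION_VIOLATION  (4 entries read)

Entries read for #2: 2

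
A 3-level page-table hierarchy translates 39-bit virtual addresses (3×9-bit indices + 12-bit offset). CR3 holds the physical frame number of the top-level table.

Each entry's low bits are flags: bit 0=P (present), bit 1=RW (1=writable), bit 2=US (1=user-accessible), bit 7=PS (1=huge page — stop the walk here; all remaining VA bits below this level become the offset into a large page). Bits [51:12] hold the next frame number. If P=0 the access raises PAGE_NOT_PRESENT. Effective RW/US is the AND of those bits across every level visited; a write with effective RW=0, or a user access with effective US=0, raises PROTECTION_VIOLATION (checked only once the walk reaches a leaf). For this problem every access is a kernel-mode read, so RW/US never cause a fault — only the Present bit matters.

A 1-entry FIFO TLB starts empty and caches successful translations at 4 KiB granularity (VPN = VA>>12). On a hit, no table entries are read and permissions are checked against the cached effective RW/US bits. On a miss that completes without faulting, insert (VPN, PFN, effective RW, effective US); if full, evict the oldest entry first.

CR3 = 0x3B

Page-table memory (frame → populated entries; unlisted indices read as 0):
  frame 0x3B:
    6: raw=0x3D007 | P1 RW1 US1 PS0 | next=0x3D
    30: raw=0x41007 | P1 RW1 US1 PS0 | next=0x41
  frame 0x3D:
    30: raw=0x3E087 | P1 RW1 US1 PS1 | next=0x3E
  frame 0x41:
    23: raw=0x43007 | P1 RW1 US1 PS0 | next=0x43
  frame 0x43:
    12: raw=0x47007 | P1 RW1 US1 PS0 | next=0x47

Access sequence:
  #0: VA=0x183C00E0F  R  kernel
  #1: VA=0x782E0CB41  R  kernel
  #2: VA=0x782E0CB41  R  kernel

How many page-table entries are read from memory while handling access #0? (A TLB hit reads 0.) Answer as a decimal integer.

Walk each access:
#0 VA=0x183C00E0F (r,kernel):
  lvl0: tbl 0x3B, slot 6 ⇒ 0x3D007 (P1/RW1/US1/PS0)
  lvl1: tbl 0x3D, slot 30 ⇒ 0x3E087 (P1/RW1/US1/PS1)
  ⇒ phys 0x3EE0F (huge @L1)  [2 reads]
#1 VA=0x782E0CB41 (r,kernel):
  lvl0: tbl 0x3B, slot 30 ⇒ 0x41007 (P1/RW1/US1/PS0)
  lvl1: tbl 0x41, slot 23 ⇒ 0x43007 (P1/RW1/US1/PS0)
  lvl2: tbl 0x43, slot 12 ⇒ 0x47007 (P1/RW1/US1/PS0)
  ⇒ phys 0x47B41  [3 reads]
#2 VA=0x782E0CB41 (r,kernel):
  TLB hit vpn=0x782E0C → PA=0x47B41

Entries read for #0: 2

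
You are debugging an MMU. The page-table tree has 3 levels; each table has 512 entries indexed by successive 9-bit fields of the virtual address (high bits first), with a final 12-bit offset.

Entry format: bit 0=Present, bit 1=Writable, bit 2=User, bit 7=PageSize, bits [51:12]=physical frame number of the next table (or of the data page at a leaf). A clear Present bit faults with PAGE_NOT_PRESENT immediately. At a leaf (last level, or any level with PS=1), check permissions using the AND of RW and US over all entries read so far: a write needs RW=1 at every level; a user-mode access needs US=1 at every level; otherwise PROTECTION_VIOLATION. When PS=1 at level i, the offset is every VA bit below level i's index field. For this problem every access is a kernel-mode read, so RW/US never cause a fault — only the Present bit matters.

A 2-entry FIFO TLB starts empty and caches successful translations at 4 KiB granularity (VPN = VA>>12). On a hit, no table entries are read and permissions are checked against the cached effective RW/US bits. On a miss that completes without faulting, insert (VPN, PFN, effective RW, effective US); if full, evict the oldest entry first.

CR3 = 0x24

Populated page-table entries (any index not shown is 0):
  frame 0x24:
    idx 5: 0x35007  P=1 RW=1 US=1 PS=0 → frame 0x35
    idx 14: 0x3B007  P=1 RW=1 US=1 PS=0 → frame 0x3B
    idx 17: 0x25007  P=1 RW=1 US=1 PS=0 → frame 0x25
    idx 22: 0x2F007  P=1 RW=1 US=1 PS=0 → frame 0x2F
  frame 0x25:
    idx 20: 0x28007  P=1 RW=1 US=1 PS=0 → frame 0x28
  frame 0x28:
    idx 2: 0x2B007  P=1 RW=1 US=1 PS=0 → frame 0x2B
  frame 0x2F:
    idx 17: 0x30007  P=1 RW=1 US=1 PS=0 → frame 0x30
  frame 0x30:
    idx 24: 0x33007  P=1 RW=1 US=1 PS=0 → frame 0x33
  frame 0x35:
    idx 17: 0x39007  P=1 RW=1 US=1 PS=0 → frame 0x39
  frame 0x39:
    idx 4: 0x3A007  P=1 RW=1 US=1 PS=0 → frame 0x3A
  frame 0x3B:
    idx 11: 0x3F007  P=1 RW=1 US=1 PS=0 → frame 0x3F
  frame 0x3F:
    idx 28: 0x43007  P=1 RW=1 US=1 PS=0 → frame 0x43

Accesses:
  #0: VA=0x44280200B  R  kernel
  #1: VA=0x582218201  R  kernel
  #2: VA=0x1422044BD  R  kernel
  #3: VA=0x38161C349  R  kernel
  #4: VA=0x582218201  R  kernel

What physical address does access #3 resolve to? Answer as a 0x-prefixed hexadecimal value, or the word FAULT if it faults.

Walk each access:
#0 VA=0x44280200B (r,kernel):
  [0] read 0x24 idx=17: raw=0x25007 flags P=1 W=1 U=1 S=0
  [1] read 0x25 idx=20: raw=0x28007 flags P=1 W=1 U=1 S=0
  [2] read 0x28 idx=2: raw=0x2B007 flags P=1 W=1 U=1 S=0
  ✓ 0x2B00B  — 3 lookups
#1 VA=0x582218201 (r,kernel):
  [0] read 0x24 idx=22: raw=0x2F007 flags P=1 W=1 U=1 S=0
  [1] read 0x2F idx=17: raw=0x30007 flags P=1 W=1 U=1 S=0
  [2] read 0x30 idx=24: raw=0x33007 flags P=1 W=1 U=1 S=0
  ✓ 0x33201  — 3 lookups
#2 VA=0x1422044BD (r,kernel):
  [0] read 0x24 idx=5: raw=0x35007 flags P=1 W=1 U=1 S=0
  [1] read 0x35 idx=17: raw=0x39007 flags P=1 W=1 U=1 S=0
  [2] read 0x39 idx=4: raw=0x3A007 flags P=1 W=1 U=1 S=0
  ✓ 0x3A4BD  — 3 lookups
#3 VA=0x38161C349 (r,kernel):
  [0] read 0x24 idx=14: raw=0x3B007 flags P=1 W=1 U=1 S=0
  [1] read 0x3B idx=11: raw=0x3F007 flags P=1 W=1 U=1 S=0
  [2] read 0x3F idx=28: raw=0x43007 flags P=1 W=1 U=1 S=0
  ✓ 0x43349  — 3 lookups
#4 VA=0x582218201 (r,kernel):
  [0] read 0x24 idx=22: raw=0x2F007 flags P=1 W=1 U=1 S=0
  [1] read 0x2F idx=17: raw=0x30007 flags P=1 W=1 U=1 S=0
  [2] read 0x30 idx=24: raw=0x33007 flags P=1 W=1 U=1 S=0
  ✓ 0x33201  — 3 lookups

Access #3 PA: 0x43349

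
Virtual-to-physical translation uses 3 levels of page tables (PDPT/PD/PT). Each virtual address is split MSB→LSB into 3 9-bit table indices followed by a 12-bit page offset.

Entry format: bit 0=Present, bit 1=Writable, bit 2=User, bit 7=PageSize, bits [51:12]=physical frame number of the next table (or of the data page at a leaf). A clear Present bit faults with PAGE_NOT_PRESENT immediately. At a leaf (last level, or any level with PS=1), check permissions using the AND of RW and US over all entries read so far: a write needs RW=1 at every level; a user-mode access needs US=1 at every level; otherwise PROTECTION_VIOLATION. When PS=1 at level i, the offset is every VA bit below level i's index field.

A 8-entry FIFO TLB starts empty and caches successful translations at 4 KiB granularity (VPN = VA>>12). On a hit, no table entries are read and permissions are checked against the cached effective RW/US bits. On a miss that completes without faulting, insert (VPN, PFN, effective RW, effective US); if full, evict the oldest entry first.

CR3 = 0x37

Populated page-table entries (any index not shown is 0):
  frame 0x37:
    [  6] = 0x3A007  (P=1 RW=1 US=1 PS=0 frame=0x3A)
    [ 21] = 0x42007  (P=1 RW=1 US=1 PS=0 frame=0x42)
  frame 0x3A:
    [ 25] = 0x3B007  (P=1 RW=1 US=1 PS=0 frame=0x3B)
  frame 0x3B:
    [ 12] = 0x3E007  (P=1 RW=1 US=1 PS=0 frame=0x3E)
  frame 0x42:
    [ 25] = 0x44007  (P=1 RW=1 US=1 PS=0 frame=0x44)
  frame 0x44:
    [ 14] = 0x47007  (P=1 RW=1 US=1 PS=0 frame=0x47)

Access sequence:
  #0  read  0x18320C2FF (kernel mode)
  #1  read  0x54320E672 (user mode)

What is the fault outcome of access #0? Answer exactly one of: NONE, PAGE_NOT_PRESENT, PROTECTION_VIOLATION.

Trace:
#0 VA=0x18320C2FF (r,kernel):
  [0] read 0x37 idx=6: raw=0x3A007 flags P=1 W=1 U=1 S=0
  [1] read 0x3A idx=25: raw=0x3B007 flags P=1 W=1 U=1 S=0
  [2] read 0x3B idx=12: raw=0x3E007 flags P=1 W=1 U=1 S=0
  → PA=0x3E2FF  (3 entries read)
#1 VA=0x54320E672 (r,user):
  [0] read 0x37 idx=21: raw=0x42007 flags P=1 W=1 U=1 S=0
  [1] read 0x42 idx=25: raw=0x44007 flags P=1 W=1 U=1 S=0
  [2] read 0x44 idx=14: raw=0x47007 flags P=1 W=1 U=1 S=0
  → PA=0x47672  (3 entries read)

Access #0 fault: NONE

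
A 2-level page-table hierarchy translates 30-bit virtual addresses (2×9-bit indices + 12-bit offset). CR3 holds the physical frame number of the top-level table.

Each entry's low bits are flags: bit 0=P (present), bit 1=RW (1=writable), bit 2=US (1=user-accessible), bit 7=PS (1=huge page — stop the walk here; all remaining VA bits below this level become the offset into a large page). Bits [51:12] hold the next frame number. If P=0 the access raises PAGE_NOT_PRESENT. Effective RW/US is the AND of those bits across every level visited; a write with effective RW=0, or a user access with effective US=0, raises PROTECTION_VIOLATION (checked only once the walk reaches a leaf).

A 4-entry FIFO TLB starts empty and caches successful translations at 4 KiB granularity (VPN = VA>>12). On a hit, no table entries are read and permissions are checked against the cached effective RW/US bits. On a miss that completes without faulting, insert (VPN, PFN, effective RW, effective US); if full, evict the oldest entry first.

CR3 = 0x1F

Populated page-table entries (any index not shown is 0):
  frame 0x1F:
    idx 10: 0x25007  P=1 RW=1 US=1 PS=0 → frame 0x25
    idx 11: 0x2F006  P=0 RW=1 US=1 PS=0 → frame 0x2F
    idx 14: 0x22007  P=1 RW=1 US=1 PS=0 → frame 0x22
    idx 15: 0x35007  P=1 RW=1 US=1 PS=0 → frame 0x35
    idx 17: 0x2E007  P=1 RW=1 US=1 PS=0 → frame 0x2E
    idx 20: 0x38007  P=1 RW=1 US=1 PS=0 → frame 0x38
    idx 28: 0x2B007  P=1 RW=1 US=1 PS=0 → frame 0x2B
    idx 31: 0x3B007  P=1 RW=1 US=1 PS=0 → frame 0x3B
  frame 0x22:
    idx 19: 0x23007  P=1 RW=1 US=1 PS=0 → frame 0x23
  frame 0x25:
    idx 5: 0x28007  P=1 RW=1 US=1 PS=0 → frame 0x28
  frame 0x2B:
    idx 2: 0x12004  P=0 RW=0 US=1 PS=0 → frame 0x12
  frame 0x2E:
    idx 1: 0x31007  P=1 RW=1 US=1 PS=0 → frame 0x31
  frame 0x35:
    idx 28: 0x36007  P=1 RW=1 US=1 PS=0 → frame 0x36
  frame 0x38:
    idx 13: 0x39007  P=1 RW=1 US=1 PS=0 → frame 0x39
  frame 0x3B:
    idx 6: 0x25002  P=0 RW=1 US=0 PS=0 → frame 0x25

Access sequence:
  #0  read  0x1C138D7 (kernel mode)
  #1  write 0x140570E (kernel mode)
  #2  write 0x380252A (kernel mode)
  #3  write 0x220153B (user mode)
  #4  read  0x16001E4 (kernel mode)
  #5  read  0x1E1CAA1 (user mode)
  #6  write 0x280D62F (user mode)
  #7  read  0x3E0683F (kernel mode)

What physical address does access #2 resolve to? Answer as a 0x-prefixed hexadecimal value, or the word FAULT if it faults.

Walk each access:
#0 VA=0x1C138D7 (r,kernel):
  L0: frame=0x1F idx=14 entry=0x22007 [P=1 RW=1 US=1 PS=0]
  L1: frame=0x22 idx=19 entry=0x23007 [P=1 RW=1 US=1 PS=0]
  → PA=0x238D7  (2 entries read)
#1 VA=0x140570E (w,kernel):
  L0: frame=0x1F idx=10 entry=0x25007 [P=1 RW=1 US=1 PS=0]
  L1: frame=0x25 idx=5 entry=0x28007 [P=1 RW=1 US=1 PS=0]
  → PA=0x2870E  (2 entries read)
#2 VA=0x380252A (w,kernel):
  L0: frame=0x1F idx=28 entry=0x2B007 [P=1 RW=1 US=1 PS=0]
  L1: frame=0x2B idx=2 entry=0x12004 [P=0 RW=0 US=1 PS=0]
  ⇒ fault: PAGE_NOT_PRESENT  — 2 lookups
#3 VA=0x220153B (w,user):
  L0: frame=0x1F idx=17 entry=0x2E007 [P=1 RW=1 US=1 PS=0]
  L1: frame=0x2E idx=1 entry=0x31007 [P=1 RW=1 US=1 PS=0]
  → PA=0x3153B  (2 entries read)
#4 VA=0x16001E4 (r,kernel):
  L0: frame=0x1F idx=11 entry=0x2F006 [P=0 RW=1 US=1 PS=0]
  ⇒ fault: PAGE_NOT_PRESENT  — 1 lookups
#5 VA=0x1E1CAA1 (r,user):
  L0: frame=0x1F idx=15 entry=0x35007 [P=1 RW=1 US=1 PS=0]
  L1: frame=0x35 idx=28 entry=0x36007 [P=1 RW=1 US=1 PS=0]
  → PA=0x36AA1  (2 entries read)
#6 VA=0x280D62F (w,user):
  L0: frame=0x1F idx=20 entry=0x38007 [P=1 RW=1 US=1 PS=0]
  L1: frame=0x38 idx=13 entry=0x39007 [P=1 RW=1 US=1 PS=0]
  → PA=0x3962F  (2 entries read)
#7 VA=0x3E0683F (r,kernel):
  L0: frame=0x1F idx=31 entry=0x3B007 [P=1 RW=1 US=1 PS=0]
  L1: frame=0x3B idx=6 entry=0x25002 [P=0 RW=1 US=0 PS=0]
  ⇒ fault: PAGE_NOT_PRESENT  — 2 lookups

Access #2 PA: FAULT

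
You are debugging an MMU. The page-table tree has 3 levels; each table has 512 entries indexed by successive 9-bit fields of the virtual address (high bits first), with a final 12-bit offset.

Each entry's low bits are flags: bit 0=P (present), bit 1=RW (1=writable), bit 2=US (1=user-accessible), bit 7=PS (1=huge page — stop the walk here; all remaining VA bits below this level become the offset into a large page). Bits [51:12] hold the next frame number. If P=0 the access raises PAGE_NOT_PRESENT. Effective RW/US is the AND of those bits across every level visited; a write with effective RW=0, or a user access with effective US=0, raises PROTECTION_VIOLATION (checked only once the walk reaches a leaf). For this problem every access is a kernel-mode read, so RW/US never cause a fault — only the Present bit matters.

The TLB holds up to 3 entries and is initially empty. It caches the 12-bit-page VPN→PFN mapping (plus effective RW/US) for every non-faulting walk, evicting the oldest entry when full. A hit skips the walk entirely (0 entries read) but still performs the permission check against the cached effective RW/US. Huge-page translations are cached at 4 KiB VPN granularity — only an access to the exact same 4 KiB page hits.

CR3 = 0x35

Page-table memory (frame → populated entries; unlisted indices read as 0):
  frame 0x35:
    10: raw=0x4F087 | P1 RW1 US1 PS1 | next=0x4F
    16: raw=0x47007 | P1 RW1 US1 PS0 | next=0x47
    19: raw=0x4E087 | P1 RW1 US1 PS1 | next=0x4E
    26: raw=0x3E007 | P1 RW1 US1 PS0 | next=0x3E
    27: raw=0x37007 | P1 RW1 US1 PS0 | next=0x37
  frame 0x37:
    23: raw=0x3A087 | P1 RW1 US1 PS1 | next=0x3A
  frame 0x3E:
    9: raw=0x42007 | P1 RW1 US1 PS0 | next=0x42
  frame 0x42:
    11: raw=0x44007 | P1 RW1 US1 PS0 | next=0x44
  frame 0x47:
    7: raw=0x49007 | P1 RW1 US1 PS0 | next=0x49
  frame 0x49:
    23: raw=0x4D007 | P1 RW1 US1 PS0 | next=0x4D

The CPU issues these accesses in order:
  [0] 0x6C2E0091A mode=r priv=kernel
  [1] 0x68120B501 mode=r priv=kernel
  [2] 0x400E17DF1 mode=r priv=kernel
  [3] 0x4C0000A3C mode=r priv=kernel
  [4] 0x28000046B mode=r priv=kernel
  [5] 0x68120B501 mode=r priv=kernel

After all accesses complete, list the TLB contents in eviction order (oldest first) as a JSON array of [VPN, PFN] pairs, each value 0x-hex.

Trace:
#0 VA=0x6C2E0091A (r,kernel):
  L0 @0x35[27] → 0x37007  P=1,RW=1,US=1,PS=0
  L1 @0x37[23] → 0x3A087  P=1,RW=1,US=1,PS=1
  ⇒ phys 0x3A91A (huge @L1)  [2 reads]
#1 VA=0x68120B501 (r,kernel):
  L0 @0x35[26] → 0x3E007  P=1,RW=1,US=1,PS=0
  L1 @0x3E[9] → 0x42007  P=1,RW=1,US=1,PS=0
  L2 @0x42[11] → 0x44007  P=1,RW=1,US=1,PS=0
  ⇒ phys 0x44501  [3 reads]
#2 VA=0x400E17DF1 (r,kernel):
  L0 @0x35[16] → 0x47007  P=1,RW=1,US=1,PS=0
  L1 @0x47[7] → 0x49007  P=1,RW=1,US=1,PS=0
  L2 @0x49[23] → 0x4D007  P=1,RW=1,US=1,PS=0
  ⇒ phys 0x4DDF1  [3 reads]
#3 VA=0x4C0000A3C (r,kernel):
  L0 @0x35[19] → 0x4E087  P=1,RW=1,US=1,PS=1
  ⇒ phys 0x4EA3C (huge @L0)  [1 reads]
#4 VA=0x28000046B (r,kernel):
  L0 @0x35[10] → 0x4F087  P=1,RW=1,US=1,PS=1
  ⇒ phys 0x4F46B (huge @L0)  [1 reads]
#5 VA=0x68120B501 (r,kernel):
  L0 @0x35[26] → 0x3E007  P=1,RW=1,US=1,PS=0
  L1 @0x3E[9] → 0x42007  P=1,RW=1,US=1,PS=0
  L2 @0x42[11] → 0x44007  P=1,RW=1,US=1,PS=0
  ⇒ phys 0x44501  [3 reads]

TLB: [["0x4C0000", "0x4E"], ["0x280000", "0x4F"], ["0x68120B", "0x44"]]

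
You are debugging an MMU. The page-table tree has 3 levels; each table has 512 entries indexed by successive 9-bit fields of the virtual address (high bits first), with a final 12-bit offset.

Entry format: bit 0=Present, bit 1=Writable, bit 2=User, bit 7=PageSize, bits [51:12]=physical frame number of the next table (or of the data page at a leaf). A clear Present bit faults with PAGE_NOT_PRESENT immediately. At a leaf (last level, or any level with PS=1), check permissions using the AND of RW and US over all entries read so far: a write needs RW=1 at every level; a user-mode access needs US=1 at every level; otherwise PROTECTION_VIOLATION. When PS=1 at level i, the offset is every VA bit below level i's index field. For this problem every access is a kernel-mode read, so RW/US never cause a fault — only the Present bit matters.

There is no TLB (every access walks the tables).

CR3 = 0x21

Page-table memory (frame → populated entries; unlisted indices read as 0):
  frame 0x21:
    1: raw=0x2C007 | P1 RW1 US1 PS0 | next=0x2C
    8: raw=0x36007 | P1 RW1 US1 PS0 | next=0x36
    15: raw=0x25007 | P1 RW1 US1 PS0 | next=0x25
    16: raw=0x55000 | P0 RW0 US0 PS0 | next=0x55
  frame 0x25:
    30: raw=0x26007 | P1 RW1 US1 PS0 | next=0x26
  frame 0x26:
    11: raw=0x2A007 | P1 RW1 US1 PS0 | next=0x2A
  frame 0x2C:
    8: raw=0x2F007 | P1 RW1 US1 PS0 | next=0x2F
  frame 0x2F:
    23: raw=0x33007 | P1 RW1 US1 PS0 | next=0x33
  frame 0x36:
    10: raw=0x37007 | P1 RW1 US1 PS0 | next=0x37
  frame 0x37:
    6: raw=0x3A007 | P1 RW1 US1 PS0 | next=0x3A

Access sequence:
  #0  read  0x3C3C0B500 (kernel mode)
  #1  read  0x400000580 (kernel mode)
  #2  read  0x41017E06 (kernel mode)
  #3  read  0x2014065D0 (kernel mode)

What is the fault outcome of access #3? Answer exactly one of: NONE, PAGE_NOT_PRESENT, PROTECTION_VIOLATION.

Walk each access:
#0 VA=0x3C3C0B500 (r,kernel):
  lvl0: tbl 0x21, slot 15 ⇒ 0x25007 (P1/RW1/US1/PS0)
  lvl1: tbl 0x25, slot 30 ⇒ 0x26007 (P1/RW1/US1/PS0)
  lvl2: tbl 0x26, slot 11 ⇒ 0x2A007 (P1/RW1/US1/PS0)
  → PA=0x2A500  (3 entries read)
#1 VA=0x400000580 (r,kernel):
  lvl0: tbl 0x21, slot 16 ⇒ 0x55000 (P0/RW0/US0/PS0)
  ✗ PAGE_NOT_PRESENT  [1 reads]
#2 VA=0x41017E06 (r,kernel):
  lvl0: tbl 0x21, slot 1 ⇒ 0x2C007 (P1/RW1/US1/PS0)
  lvl1: tbl 0x2C, slot 8 ⇒ 0x2F007 (P1/RW1/US1/PS0)
  lvl2: tbl 0x2F, slot 23 ⇒ 0x33007 (P1/RW1/US1/PS0)
  → PA=0x33E06  (3 entries read)
#3 VA=0x2014065D0 (r,kernel):
  lvl0: tbl 0x21, slot 8 ⇒ 0x36007 (P1/RW1/US1/PS0)
  lvl1: tbl 0x36, slot 10 ⇒ 0x37007 (P1/RW1/US1/PS0)
  lvl2: tbl 0x37, slot 6 ⇒ 0x3A007 (P1/RW1/US1/PS0)
  → PA=0x3A5D0  (3 entries read)

Access #3 fault: NONE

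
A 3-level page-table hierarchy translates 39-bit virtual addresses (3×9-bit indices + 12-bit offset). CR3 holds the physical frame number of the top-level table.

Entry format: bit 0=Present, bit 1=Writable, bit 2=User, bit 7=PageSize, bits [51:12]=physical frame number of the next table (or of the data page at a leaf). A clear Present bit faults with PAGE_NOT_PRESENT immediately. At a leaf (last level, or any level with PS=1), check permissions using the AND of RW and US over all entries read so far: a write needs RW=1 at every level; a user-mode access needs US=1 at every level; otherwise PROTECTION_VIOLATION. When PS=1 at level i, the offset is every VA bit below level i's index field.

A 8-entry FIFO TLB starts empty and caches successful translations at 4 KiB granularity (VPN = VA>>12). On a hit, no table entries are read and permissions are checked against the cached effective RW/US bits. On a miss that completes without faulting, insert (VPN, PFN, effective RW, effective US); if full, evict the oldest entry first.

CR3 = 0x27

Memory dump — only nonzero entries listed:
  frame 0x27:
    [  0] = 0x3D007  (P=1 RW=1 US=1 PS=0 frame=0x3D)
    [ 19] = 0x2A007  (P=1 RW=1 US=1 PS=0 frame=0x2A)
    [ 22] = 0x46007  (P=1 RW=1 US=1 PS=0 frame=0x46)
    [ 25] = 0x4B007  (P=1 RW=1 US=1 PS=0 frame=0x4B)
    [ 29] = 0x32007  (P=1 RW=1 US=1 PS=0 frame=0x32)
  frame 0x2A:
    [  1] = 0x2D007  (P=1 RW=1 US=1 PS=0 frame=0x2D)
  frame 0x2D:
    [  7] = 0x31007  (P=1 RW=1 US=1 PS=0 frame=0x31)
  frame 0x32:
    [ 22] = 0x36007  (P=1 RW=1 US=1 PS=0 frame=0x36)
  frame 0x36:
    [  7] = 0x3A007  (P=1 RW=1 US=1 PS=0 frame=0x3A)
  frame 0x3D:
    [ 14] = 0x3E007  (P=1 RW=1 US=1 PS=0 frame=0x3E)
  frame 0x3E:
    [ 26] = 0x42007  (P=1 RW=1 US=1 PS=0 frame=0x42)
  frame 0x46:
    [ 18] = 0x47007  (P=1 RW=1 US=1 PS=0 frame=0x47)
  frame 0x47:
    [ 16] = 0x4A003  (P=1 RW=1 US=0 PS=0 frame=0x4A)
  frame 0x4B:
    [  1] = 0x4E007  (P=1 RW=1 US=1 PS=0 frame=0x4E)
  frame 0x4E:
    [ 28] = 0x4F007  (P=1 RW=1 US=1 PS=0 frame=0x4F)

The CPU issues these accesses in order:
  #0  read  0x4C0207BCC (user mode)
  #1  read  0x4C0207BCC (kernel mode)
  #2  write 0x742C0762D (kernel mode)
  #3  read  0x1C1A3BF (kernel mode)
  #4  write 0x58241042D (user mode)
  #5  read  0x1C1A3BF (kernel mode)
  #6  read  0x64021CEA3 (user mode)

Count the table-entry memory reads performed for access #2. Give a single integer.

Walk each access:
#0 VA=0x4C0207BCC (r,user):
  L0: frame=0x27 idx=19 entry=0x2A007 [P=1 RW=1 US=1 PS=0]
  L1: frame=0x2A idx=1 entry=0x2D007 [P=1 RW=1 US=1 PS=0]
  L2: frame=0x2D idx=7 entry=0x31007 [P=1 RW=1 US=1 PS=0]
  → PA=0x31BCC  (3 entries read)
#1 VA=0x4C0207BCC (r,kernel):
  TLB hit vpn=0x4C0207 → PA=0x31BCC
#2 VA=0x742C0762D (w,kernel):
  L0: frame=0x27 idx=29 entry=0x32007 [P=1 RW=1 US=1 PS=0]
  L1: frame=0x32 idx=22 entry=0x36007 [P=1 RW=1 US=1 PS=0]
  L2: frame=0x36 idx=7 entry=0x3A007 [P=1 RW=1 US=1 PS=0]
  → PA=0x3A62D  (3 entries read)
#3 VA=0x1C1A3BF (r,kernel):
  L0: frame=0x27 idx=0 entry=0x3D007 [P=1 RW=1 US=1 PS=0]
  L1: frame=0x3D idx=14 entry=0x3E007 [P=1 RW=1 US=1 PS=0]
  L2: frame=0x3E idx=26 entry=0x42007 [P=1 RW=1 US=1 PS=0]
  → PA=0x423BF  (3 entries read)
#4 VA=0x58241042D (w,user):
  L0: frame=0x27 idx=22 entry=0x46007 [P=1 RW=1 US=1 PS=0]
  L1: frame=0x46 idx=18 entry=0x47007 [P=1 RW=1 US=1 PS=0]
  L2: frame=0x47 idx=16 entry=0x4A003 [P=1 RW=1 US=0 PS=0]
  → PROTECTION_VIOLATION  (3 entries read)
#5 VA=0x1C1A3BF (r,kernel):
  TLB hit vpn=0x1C1A → PA=0x423BF
#6 VA=0x64021CEA3 (r,user):
  L0: frame=0x27 idx=25 entry=0x4B007 [P=1 RW=1 US=1 PS=0]
  L1: frame=0x4B idx=1 entry=0x4E007 [P=1 RW=1 US=1 PS=0]
  L2: frame=0x4E idx=28 entry=0x4F007 [P=1 RW=1 US=1 PS=0]
  → PA=0x4FEA3  (3 entries read)

Entries read for #2: 3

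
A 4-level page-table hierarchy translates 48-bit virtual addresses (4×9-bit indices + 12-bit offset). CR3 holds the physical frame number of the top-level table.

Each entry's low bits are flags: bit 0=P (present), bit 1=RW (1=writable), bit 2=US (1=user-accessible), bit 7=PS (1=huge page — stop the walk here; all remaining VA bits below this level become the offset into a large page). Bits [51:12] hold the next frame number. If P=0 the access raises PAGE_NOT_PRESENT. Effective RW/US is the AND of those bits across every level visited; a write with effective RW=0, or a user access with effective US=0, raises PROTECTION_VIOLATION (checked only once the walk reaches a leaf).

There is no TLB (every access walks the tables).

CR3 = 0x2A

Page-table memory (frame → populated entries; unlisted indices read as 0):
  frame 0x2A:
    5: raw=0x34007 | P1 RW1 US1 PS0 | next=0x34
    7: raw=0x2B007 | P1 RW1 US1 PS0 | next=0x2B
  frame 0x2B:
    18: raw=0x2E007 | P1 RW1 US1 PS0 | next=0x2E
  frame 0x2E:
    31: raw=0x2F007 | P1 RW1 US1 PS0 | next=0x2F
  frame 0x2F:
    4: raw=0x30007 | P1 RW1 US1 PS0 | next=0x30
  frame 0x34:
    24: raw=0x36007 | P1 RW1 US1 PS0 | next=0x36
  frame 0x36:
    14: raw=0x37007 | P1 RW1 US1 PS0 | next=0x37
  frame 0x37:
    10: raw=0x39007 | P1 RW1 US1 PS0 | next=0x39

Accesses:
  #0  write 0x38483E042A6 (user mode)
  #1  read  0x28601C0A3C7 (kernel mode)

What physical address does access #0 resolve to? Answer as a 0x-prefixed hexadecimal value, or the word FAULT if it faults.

Per-access translation:
#0 VA=0x38483E042A6 (w,user):
  L0: frame=0x2A idx=7 entry=0x2B007 [P=1 RW=1 US=1 PS=0]
  L1: frame=0x2B idx=18 entry=0x2E007 [P=1 RW=1 US=1 PS=0]
  L2: frame=0x2E idx=31 entry=0x2F007 [P=1 RW=1 US=1 PS=0]
  L3: frame=0x2F idx=4 entry=0x30007 [P=1 RW=1 US=1 PS=0]
  ✓ 0x302A6  — 4 lookups
#1 VA=0x28601C0A3C7 (r,kernel):
  L0: frame=0x2A idx=5 entry=0x34007 [P=1 RW=1 US=1 PS=0]
  L1: frame=0x34 idx=24 entry=0x36007 [P=1 RW=1 US=1 PS=0]
  L2: frame=0x36 idx=14 entry=0x37007 [P=1 RW=1 US=1 PS=0]
  L3: frame=0x37 idx=10 entry=0x39007 [P=1 RW=1 US=1 PS=0]
  ✓ 0x393C7  — 4 lookups

Access #0 PA: 0x302A6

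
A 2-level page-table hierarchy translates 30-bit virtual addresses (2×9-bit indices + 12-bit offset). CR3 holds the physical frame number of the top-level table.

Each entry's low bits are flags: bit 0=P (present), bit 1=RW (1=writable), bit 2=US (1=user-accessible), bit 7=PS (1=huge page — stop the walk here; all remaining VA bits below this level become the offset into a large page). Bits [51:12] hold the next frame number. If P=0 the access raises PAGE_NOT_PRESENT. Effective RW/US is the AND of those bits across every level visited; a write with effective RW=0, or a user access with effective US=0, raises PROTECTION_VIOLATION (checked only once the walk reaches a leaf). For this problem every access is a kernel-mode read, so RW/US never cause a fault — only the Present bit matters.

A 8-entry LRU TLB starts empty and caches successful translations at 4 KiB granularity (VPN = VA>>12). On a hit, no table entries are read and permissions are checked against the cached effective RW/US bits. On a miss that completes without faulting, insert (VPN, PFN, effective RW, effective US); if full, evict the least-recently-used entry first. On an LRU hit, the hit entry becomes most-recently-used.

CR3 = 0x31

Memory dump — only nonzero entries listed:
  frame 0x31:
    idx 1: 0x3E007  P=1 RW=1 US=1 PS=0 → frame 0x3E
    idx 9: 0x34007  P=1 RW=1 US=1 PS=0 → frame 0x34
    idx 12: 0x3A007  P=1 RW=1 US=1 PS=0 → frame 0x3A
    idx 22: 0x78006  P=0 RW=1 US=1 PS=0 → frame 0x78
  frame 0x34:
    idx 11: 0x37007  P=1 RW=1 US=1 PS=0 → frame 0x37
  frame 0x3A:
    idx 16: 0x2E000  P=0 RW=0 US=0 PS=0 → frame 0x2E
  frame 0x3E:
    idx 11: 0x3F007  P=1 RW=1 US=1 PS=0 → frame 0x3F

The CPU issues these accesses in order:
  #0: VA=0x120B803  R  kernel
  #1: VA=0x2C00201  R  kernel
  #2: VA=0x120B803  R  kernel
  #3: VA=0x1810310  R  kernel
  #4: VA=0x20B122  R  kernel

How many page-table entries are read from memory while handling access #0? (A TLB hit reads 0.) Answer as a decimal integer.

Per-access translation:
#0 VA=0x120B803 (r,kernel):
  L0 @0x31[9] → 0x34007  P=1,RW=1,US=1,PS=0
  L1 @0x34[11] → 0x37007  P=1,RW=1,US=1,PS=0
  ✓ 0x37803  — 2 lookups
#1 VA=0x2C00201 (r,kernel):
  L0 @0x31[22] → 0x78006  P=0,RW=1,US=1,PS=0
  ⇒ fault: PAGE_NOT_PRESENT  — 1 lookups
#2 VA=0x120B803 (r,kernel):
  TLB hit vpn=0x120B → PA=0x37803
#3 VA=0x1810310 (r,kernel):
  L0 @0x31[12] → 0x3A007  P=1,RW=1,US=1,PS=0
  L1 @0x3A[16] → 0x2E000  P=0,RW=0,US=0,PS=0
  ⇒ fault: PAGE_NOT_PRESENT  — 2 lookups
#4 VA=0x20B122 (r,kernel):
  L0 @0x31[1] → 0x3E007  P=1,RW=1,US=1,PS=0
  L1 @0x3E[11] → 0x3F007  P=1,RW=1,US=1,PS=0
  ✓ 0x3F122  — 2 lookups

Entries read for #0: 2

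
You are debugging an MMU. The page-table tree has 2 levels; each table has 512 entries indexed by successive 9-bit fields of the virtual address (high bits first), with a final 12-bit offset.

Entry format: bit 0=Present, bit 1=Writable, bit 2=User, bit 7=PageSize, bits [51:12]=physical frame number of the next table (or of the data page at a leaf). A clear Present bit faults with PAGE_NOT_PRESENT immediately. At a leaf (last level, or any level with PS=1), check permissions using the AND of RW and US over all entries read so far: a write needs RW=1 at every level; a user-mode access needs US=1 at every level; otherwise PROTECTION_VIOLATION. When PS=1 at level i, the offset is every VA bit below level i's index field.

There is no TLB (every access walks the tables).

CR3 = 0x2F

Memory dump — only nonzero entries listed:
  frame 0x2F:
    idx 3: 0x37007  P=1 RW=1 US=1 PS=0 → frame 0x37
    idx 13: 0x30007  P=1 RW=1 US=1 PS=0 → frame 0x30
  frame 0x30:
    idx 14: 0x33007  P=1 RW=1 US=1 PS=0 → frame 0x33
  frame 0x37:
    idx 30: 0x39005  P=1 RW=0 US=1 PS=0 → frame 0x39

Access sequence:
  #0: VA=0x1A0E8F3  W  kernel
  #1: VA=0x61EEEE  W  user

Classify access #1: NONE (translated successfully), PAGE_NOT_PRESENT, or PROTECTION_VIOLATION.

Trace:
#0 VA=0x1A0E8F3 (w,kernel):
  lvl0: tbl 0x2F, slot 13 ⇒ 0x30007 (P1/RW1/US1/PS0)
  lvl1: tbl 0x30, slot 14 ⇒ 0x33007 (P1/RW1/US1/PS0)
  ✓ 0x338F3  — 2 lookups
#1 VA=0x61EEEE (w,user):
  lvl0: tbl 0x2F, slot 3 ⇒ 0x37007 (P1/RW1/US1/PS0)
  lvl1: tbl 0x37, slot 30 ⇒ 0x39005 (P1/RW0/US1/PS0)
  ✗ PROTECTION_VIOLATION  [2 reads]

Access #1 fault: PROTECTION_VIOLATION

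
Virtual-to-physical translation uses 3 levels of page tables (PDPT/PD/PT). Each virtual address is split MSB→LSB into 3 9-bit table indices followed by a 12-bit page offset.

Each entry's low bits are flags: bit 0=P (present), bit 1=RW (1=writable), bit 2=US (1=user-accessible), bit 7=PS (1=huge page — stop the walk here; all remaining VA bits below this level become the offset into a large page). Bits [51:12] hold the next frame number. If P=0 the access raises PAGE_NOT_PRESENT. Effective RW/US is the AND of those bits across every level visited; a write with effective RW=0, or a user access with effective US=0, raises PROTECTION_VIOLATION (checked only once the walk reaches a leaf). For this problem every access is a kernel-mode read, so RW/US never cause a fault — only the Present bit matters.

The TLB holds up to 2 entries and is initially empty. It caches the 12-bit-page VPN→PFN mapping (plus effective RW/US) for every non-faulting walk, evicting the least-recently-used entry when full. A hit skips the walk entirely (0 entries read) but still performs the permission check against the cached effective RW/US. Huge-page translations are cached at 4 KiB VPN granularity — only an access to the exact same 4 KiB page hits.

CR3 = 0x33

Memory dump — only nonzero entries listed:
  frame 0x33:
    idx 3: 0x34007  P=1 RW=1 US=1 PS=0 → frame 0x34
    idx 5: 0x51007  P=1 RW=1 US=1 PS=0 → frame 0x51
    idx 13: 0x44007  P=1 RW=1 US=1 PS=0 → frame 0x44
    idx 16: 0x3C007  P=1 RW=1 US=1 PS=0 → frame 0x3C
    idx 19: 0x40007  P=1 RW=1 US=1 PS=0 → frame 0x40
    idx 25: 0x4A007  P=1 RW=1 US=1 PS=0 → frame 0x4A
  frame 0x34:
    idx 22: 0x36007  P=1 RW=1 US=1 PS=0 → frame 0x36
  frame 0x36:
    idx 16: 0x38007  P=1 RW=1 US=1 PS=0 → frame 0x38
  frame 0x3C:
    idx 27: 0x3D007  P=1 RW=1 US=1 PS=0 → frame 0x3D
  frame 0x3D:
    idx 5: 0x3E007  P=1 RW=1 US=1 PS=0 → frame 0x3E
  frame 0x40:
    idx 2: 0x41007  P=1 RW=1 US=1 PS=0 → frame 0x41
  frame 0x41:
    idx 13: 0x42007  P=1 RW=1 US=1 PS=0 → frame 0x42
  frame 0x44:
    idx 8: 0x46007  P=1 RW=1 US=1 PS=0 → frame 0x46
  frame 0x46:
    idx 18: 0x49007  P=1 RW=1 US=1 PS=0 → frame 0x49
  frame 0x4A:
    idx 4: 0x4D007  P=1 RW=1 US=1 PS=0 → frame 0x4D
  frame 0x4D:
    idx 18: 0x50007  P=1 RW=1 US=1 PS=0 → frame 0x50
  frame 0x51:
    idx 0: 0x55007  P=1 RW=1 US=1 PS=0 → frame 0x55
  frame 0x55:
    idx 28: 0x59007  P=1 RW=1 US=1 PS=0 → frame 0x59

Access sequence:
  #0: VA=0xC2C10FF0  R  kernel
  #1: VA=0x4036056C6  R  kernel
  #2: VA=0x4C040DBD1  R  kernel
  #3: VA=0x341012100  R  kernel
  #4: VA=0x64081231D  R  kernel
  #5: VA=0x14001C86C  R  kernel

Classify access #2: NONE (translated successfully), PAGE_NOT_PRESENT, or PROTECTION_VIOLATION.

Per-access translation:
#0 VA=0xC2C10FF0 (r,kernel):
  L0: frame=0x33 idx=3 entry=0x34007 [P=1 RW=1 US=1 PS=0]
  L1: frame=0x34 idx=22 entry=0x36007 [P=1 RW=1 US=1 PS=0]
  L2: frame=0x36 idx=16 entry=0x38007 [P=1 RW=1 US=1 PS=0]
  ✓ 0x38FF0  — 3 lookups
#1 VA=0x4036056C6 (r,kernel):
  L0: frame=0x33 idx=16 entry=0x3C007 [P=1 RW=1 US=1 PS=0]
  L1: frame=0x3C idx=27 entry=0x3D007 [P=1 RW=1 US=1 PS=0]
  L2: frame=0x3D idx=5 entry=0x3E007 [P=1 RW=1 US=1 PS=0]
  ✓ 0x3E6C6  — 3 lookups
#2 VA=0x4C040DBD1 (r,kernel):
  L0: frame=0x33 idx=19 entry=0x40007 [P=1 RW=1 US=1 PS=0]
  L1: frame=0x40 idx=2 entry=0x41007 [P=1 RW=1 US=1 PS=0]
  L2: frame=0x41 idx=13 entry=0x42007 [P=1 RW=1 US=1 PS=0]
  ✓ 0x42BD1  — 3 lookups
#3 VA=0x341012100 (r,kernel):
  L0: frame=0x33 idx=13 entry=0x44007 [P=1 RW=1 US=1 PS=0]
  L1: frame=0x44 idx=8 entry=0x46007 [P=1 RW=1 US=1 PS=0]
  L2: frame=0x46 idx=18 entry=0x49007 [P=1 RW=1 US=1 PS=0]
  ✓ 0x49100  — 3 lookups
#4 VA=0x64081231D (r,kernel):
  L0: frame=0x33 idx=25 entry=0x4A007 [P=1 RW=1 US=1 PS=0]
  L1: frame=0x4A idx=4 entry=0x4D007 [P=1 RW=1 US=1 PS=0]
  L2: frame=0x4D idx=18 entry=0x50007 [P=1 RW=1 US=1 PS=0]
  ✓ 0x5031D  — 3 lookups
#5 VA=0x14001C86C (r,kernel):
  L0: frame=0x33 idx=5 entry=0x51007 [P=1 RW=1 US=1 PS=0]
  L1: frame=0x51 idx=0 entry=0x55007 [P=1 RW=1 US=1 PS=0]
  L2: frame=0x55 idx=28 entry=0x59007 [P=1 RW=1 US=1 PS=0]
  ✓ 0x5986C  — 3 lookups

Access #2 fault: NONE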